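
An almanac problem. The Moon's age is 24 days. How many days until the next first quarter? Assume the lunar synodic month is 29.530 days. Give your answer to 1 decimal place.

First quarter occurs at elongation 90°, i.e. at age 29.530 × 90/360 = 7.383 d.
Already past this cycle's first quarter; the next is at 7.383 + 29.530 = 36.913 d, so 36.913 − 24 = 12.913 days.

12.9 days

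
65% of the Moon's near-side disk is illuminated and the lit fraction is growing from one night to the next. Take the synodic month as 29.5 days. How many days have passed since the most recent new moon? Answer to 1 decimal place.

8.8 days

Invert f = (1 − cos θ)/2 to get cos θ = 1 − 2(0.65) = -0.300, hence θ₀ = arccos -0.300 = 107.5°.
The Moon is waxing (0°–180°), so θ = 107.5° directly.
That fraction of the synodic month is 107.5/360 × 29.5 d ≈ 8.81 d.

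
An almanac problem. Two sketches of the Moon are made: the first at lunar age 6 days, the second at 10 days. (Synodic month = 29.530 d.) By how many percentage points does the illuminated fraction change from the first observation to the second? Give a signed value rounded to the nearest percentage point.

+41 pp

θ₁ = 360° × 6/29.530 = 73.1°, f₁ = (1 − cos θ₁)/2 = 0.355.
θ₂ = 360° × 10/29.530 = 121.9°, f₂ = (1 − cos θ₂)/2 = 0.764.
Change = f₂ − f₁ = +0.409 → +41 percentage points.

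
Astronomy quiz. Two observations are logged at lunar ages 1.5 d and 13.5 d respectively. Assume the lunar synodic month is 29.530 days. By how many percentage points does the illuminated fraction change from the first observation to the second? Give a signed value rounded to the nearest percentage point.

+96 percentage points

θ₁ = 360° × 1.5/29.530 = 18.3°, f₁ = (1 − cos θ₁)/2 = 0.025.
θ₂ = 360° × 13.5/29.530 = 164.6°, f₂ = (1 − cos θ₂)/2 = 0.982.
Change = f₂ − f₁ = +0.957 → +96 percentage points.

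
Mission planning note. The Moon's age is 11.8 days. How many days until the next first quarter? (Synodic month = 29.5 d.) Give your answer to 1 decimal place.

25.1 days

First quarter occurs at elongation 90°, i.e. at age 29.5 × 90/360 = 7.375 d.
This lunation's first quarter (7.375 d) has passed, so add one period: 36.875 − 11.8 = 25.075 days.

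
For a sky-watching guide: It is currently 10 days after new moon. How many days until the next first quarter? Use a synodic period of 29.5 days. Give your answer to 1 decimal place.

26.9 days

First quarter is 0.25 of the way through the cycle: age 0.25 × 29.5 = 7.375 d.
This lunation's first quarter (7.375 d) has passed, so add one period: 36.875 − 10 = 26.875 days.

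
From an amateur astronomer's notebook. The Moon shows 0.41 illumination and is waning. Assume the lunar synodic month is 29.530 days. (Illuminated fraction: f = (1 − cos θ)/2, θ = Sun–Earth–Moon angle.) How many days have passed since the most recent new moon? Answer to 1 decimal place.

From f = (1 − cos θ)/2: cos θ = 1 − 2×0.41 = 0.180; arccos → 79.6°.
Since the Moon is past full (waning), take the reflex angle: θ = 360° − 79.6° = 280.4°.
That fraction of the synodic month is 280.4/360 × 29.530 d ≈ 23.00 d.

23.0 days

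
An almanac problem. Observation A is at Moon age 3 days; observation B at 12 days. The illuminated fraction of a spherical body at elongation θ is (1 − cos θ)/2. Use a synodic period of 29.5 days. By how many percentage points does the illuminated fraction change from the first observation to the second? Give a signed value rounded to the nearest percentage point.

+82 percentage points

First observation: θ = 360°·3/29.5 = 36.6°, so f = 0.099.
Second observation: θ = 146.4°, f = 0.917.
Δf = 0.917 − 0.099 = +0.818, i.e. +82 pp.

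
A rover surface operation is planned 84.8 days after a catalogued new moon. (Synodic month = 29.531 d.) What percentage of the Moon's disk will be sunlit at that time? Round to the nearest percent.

Reduce mod P: 84.8 − 2×29.531 = 25.74 d into the current lunation.
The Moon has covered 25.74/29.531 of its cycle, so θ ≈ 360° × 25.74/29.531 = 313.8°.
cos 313.8° = 0.692, so f = (1 − 0.692)/2 = 0.154, so 15%.

15%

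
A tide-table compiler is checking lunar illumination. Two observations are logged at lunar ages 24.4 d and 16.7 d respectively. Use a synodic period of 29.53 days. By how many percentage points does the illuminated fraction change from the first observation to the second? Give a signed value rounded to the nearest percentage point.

+69 percentage points

θ₁ = 360° × 24.4/29.53 = 297.5°, f₁ = (1 − cos θ₁)/2 = 0.269.
θ₂ = 360° × 16.7/29.53 = 203.6°, f₂ = (1 − cos θ₂)/2 = 0.958.
Change = f₂ − f₁ = +0.689 → +69 percentage points.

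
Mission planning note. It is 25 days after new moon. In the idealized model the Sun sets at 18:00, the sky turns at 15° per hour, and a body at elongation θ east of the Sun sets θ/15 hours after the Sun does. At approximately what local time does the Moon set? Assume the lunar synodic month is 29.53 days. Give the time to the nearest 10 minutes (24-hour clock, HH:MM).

Phase angle: θ = 360°·(25 d)/(29.53 d) = 304.8°.
Delay after the Sun = 304.8° / (15°/h) ≈ 20.32 h.
18:00 + 20.318 h ≈ 14:19 → 14:20 to the nearest ten minutes.

14:20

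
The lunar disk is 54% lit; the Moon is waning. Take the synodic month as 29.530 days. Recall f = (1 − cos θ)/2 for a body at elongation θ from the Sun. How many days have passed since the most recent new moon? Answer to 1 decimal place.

From f = (1 − cos θ)/2: cos θ = 1 − 2×0.54 = -0.080; arccos → 94.6°.
A waning Moon lies in 180°–360°, so θ = 360° − 94.6° = 265.4°.
At 360°/29.530 d per day, 265.4° corresponds to 21.77 days.

21.8 days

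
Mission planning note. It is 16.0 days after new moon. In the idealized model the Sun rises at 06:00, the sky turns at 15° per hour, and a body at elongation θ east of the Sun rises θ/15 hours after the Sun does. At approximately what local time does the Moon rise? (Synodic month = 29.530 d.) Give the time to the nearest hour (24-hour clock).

19:00

The Moon has covered 16.0/29.530 of its cycle, so θ ≈ 360° × 16.0/29.530 = 195.1°.
At 15° of sky rotation per hour, 195.1° corresponds to a 13.00 h lag.
06:00 + 13.00 h ≈ 19:00 → 19:00 to the nearest hour.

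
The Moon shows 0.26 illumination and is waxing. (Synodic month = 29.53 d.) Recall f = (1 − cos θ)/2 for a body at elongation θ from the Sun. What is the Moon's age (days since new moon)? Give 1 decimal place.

5.0 days

From f = (1 − cos θ)/2: cos θ = 1 − 2×0.26 = 0.480; arccos → 61.3°.
Before full moon the principal value applies: θ = 61.3°.
Age = 29.53 × 61.3°/360° ≈ 5.03 days.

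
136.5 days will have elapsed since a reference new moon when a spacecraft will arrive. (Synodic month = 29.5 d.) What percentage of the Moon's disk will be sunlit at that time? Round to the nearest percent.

136.5/29.5 = 4.627 lunations, so 4 complete cycles and 18.50 d into the next.
Phase angle: θ = 360°·(18.50 d)/(29.5 d) = 225.8°.
Illuminated fraction = (1 − cos 225.8°)/2 = (1 − (-0.698))/2 ≈ 0.849, so 85%.

85%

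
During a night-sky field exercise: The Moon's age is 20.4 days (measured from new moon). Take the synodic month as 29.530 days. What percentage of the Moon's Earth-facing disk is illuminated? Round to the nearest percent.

68%

The Moon has covered 20.4/29.530 of its cycle, so θ ≈ 360° × 20.4/29.530 = 248.7°.
With cos θ = (-0.363), the lit fraction is (1 − (-0.363))/2 ≈ 0.682, so 68%.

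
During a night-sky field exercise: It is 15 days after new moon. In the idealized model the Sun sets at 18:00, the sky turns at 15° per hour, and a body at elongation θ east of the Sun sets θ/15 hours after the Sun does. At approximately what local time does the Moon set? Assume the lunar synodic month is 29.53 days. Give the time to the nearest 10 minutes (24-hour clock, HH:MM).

Phase angle: θ = 360°·(15 d)/(29.53 d) = 182.9°.
Delay after the Sun = 182.9° / (15°/h) ≈ 12.19 h.
18:00 + 12.191 h ≈ 06:11 → 06:10 to the nearest ten minutes.

06:10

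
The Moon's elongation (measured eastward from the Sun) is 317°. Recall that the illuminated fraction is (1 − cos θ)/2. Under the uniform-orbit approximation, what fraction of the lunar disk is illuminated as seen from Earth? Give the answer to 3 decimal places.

f = (1 − cos 317°)/2 = (1 − 0.731)/2 ≈ 0.134.

0.134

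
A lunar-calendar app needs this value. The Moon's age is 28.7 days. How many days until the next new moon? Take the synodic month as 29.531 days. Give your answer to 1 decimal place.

The next new moon completes the synodic month: 29.531 − 28.7 = 0.831 days.

0.8 days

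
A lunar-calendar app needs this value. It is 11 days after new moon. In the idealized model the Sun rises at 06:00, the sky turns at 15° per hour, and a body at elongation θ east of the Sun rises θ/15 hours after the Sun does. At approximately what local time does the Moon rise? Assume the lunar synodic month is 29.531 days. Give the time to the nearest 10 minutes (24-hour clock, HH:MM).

Phase angle: θ = 360°·(11 d)/(29.531 d) = 134.1°.
Delay after the Sun = 134.1° / (15°/h) ≈ 8.94 h.
06:00 + 8.940 h ≈ 14:56 → 15:00 to the nearest ten minutes.

15:00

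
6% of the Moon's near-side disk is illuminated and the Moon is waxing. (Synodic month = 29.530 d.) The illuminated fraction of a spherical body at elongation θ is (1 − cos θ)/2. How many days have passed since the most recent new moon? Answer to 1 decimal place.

cos θ = 1 − 2f = 0.880, giving a principal value of 28.4°.
The Moon is waxing (0°–180°), so θ = 28.4° directly.
At 360°/29.530 d per day, 28.4° corresponds to 2.33 days.

2.3 days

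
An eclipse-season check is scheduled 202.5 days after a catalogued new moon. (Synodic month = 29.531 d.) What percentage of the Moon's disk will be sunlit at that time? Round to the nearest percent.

19%

Reduce mod P: 202.5 − 6×29.531 = 25.31 d into the current lunation.
Elongation θ = 360° × 25.31/29.531 ≈ 308.6°.
Illuminated fraction = (1 − cos 308.6°)/2 = (1 − 0.624)/2 ≈ 0.188, so 19%.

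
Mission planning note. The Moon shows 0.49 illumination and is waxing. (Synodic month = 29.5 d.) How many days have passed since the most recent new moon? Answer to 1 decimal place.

cos θ = 1 − 2f = 0.020, giving a principal value of 88.9°.
The Moon is waxing (0°–180°), so θ = 88.9° directly.
That fraction of the synodic month is 88.9/360 × 29.5 d ≈ 7.28 d.

7.3 days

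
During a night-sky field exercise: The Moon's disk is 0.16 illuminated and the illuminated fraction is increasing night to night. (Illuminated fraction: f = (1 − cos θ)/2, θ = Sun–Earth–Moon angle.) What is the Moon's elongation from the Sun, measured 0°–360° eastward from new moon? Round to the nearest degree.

47°

cos θ = 1 − 2f = 0.680, giving a principal value of 47.2°.
Waxing ⇒ before full, so θ = 47.2°.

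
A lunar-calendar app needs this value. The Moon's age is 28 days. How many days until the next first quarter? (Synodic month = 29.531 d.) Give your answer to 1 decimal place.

First quarter is 0.25 of the way through the cycle: age 0.25 × 29.531 = 7.383 d.
Already past this cycle's first quarter; the next is at 7.383 + 29.531 = 36.914 d, so 36.914 − 28 = 8.914 days.

8.9 days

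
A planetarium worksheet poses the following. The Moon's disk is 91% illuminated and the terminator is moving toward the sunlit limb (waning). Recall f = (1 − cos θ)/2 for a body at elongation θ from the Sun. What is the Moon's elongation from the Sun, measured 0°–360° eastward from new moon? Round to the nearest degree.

215°

From f = (1 − cos θ)/2: cos θ = 1 − 2×0.91 = -0.820; arccos → 145.1°.
A waning Moon lies in 180°–360°, so θ = 360° − 145.1° = 214.9°.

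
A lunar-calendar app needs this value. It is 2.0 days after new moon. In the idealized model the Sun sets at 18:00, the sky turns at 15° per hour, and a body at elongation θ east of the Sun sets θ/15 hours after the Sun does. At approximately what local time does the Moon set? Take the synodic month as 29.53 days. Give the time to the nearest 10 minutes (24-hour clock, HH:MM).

Elongation θ = 360° × 2.0/29.53 ≈ 24.4°.
Delay after the Sun = 24.4° / (15°/h) ≈ 1.63 h.
18:00 + 1.625 h ≈ 19:38 → 19:40 to the nearest ten minutes.

19:40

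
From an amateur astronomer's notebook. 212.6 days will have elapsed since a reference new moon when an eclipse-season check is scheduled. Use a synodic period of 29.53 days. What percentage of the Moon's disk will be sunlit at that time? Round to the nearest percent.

Reduce mod P: 212.6 − 7×29.53 = 5.89 d into the current lunation.
The Moon has covered 5.89/29.53 of its cycle, so θ ≈ 360° × 5.89/29.53 = 71.8°.
Illuminated fraction = (1 − cos 71.8°)/2 = (1 − 0.312)/2 ≈ 0.344, so 34%.

34%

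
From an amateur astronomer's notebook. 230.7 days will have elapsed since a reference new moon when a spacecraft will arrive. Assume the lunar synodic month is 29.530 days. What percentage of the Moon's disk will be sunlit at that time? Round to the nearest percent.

230.7/29.530 = 7.812 lunations, so 7 complete cycles and 23.99 d into the next.
Phase angle: θ = 360°·(23.99 d)/(29.530 d) = 292.5°.
With cos θ = 0.382, the lit fraction is (1 − 0.382)/2 ≈ 0.309, so 31%.

31%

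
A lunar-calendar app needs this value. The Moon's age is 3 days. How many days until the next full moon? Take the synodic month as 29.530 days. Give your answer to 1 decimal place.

11.8 days

Full moon occurs at elongation 180°, i.e. at age 29.530 × 180/360 = 14.765 d.
So 11.765 days remain (14.765 − 3).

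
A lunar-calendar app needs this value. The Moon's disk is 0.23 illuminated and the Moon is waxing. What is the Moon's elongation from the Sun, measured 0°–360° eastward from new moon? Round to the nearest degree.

57°

From f = (1 − cos θ)/2: cos θ = 1 − 2×0.23 = 0.540; arccos → 57.3°.
Waxing ⇒ before full, so θ = 57.3°.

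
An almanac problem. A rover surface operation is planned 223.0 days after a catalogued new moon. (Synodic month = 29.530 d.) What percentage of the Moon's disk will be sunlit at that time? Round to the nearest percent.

97%

223.0/29.530 = 7.552 lunations, so 7 complete cycles and 16.29 d into the next.
The Moon has covered 16.29/29.530 of its cycle, so θ ≈ 360° × 16.29/29.530 = 198.6°.
With cos θ = (-0.948), the lit fraction is (1 − (-0.948))/2 ≈ 0.974, so 97%.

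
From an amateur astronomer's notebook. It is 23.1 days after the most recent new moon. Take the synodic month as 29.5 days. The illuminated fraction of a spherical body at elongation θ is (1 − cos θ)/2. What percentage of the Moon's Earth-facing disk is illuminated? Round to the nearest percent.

40%

Elongation θ = 360° × 23.1/29.5 ≈ 281.9°.
With cos θ = 0.206, the lit fraction is (1 − 0.206)/2 ≈ 0.397, so 40%.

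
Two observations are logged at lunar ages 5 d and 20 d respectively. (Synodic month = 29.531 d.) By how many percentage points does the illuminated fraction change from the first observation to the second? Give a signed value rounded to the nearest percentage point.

First observation: θ = 360°·5/29.531 = 61.0°, so f = 0.257.
Second observation: θ = 243.8°, f = 0.721.
Δf = 0.721 − 0.257 = +0.463, i.e. +46 pp.

+46 percentage points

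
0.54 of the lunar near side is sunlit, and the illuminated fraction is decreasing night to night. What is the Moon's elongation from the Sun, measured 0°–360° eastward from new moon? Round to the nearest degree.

265°

cos θ = 1 − 2f = -0.080, giving a principal value of 94.6°.
A waning Moon lies in 180°–360°, so θ = 360° − 94.6° = 265.4°.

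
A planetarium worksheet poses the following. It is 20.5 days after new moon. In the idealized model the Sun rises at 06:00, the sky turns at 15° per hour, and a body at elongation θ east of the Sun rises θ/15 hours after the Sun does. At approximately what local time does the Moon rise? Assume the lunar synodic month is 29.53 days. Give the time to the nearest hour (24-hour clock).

Phase angle: θ = 360°·(20.5 d)/(29.53 d) = 249.9°.
Delay after the Sun = 249.9° / (15°/h) ≈ 16.66 h.
06:00 + 16.66 h ≈ 22:40 → 23:00 to the nearest hour.

23:00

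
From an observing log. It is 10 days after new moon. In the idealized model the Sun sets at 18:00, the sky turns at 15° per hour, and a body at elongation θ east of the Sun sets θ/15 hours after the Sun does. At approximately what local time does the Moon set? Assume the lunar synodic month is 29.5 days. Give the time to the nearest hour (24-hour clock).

02:00

Phase angle: θ = 360°·(10 d)/(29.5 d) = 122.0°.
At 15° of sky rotation per hour, 122.0° corresponds to a 8.14 h lag.
18:00 + 8.14 h ≈ 02:08 → 02:00 to the nearest hour.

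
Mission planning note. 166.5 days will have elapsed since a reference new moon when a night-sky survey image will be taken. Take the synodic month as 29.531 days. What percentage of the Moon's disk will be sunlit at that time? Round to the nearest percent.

166.5/29.531 = 5.638 lunations, so 5 complete cycles and 18.84 d into the next.
Elongation θ = 360° × 18.84/29.531 ≈ 229.7°.
Illuminated fraction = (1 − cos 229.7°)/2 = (1 − (-0.646))/2 ≈ 0.823, so 82%.

82%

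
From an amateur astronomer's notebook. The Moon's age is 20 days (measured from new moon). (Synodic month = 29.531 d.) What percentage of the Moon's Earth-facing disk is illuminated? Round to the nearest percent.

72%

Elongation θ = 360° × 20/29.531 ≈ 243.8°.
cos 243.8° = (-0.441), so f = (1 − (-0.441))/2 = 0.721, so 72%.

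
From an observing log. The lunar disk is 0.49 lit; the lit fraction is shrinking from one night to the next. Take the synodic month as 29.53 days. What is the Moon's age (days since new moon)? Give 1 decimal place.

From f = (1 − cos θ)/2: cos θ = 1 − 2×0.49 = 0.020; arccos → 88.9°.
Since the Moon is past full (waning), take the reflex angle: θ = 360° − 88.9° = 271.1°.
That fraction of the synodic month is 271.1/360 × 29.53 d ≈ 22.24 d.

22.2 days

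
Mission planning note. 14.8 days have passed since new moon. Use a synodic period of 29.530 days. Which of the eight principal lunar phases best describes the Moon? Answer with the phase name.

full moon

θ ≈ 360° × 14.8/29.530 = 180°, which falls in the full moon sector.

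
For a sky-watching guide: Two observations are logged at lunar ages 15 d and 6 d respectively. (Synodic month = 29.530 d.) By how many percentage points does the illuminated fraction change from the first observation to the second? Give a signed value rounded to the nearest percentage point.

First observation: θ = 360°·15/29.530 = 182.9°, so f = 0.999.
Second observation: θ = 73.1°, f = 0.355.
Δf = 0.355 − 0.999 = -0.644, i.e. -64 pp.

-64 percentage points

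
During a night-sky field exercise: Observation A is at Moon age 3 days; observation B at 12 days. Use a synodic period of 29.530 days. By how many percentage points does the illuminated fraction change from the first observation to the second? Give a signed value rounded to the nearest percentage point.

First observation: θ = 360°·3/29.530 = 36.6°, so f = 0.098.
Second observation: θ = 146.3°, f = 0.916.
Δf = 0.916 − 0.098 = +0.817, i.e. +82 pp.

+82 pp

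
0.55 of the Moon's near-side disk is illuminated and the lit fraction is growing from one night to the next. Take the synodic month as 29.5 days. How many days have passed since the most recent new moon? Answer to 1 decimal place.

cos θ = 1 − 2f = -0.100, giving a principal value of 95.7°.
Before full moon the principal value applies: θ = 95.7°.
Age = 29.5 × 95.7°/360° ≈ 7.85 days.

7.8 days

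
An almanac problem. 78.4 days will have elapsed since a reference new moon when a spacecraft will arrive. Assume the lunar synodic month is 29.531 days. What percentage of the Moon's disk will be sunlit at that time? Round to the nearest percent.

78.4/29.531 = 2.655 lunations, so 2 complete cycles and 19.34 d into the next.
The Moon has covered 19.34/29.531 of its cycle, so θ ≈ 360° × 19.34/29.531 = 235.7°.
With cos θ = (-0.563), the lit fraction is (1 − (-0.563))/2 ≈ 0.781, so 78%.

78%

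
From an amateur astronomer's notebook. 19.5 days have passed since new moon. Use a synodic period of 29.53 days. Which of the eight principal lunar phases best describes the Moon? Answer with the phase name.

At 19.5/29.53 of the cycle, θ ≈ 238° — the waning gibbous range.

waning gibbous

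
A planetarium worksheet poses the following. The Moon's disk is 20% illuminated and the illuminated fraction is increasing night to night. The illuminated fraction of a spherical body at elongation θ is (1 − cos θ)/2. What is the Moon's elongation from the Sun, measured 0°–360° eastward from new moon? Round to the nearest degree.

53°

Invert f = (1 − cos θ)/2 to get cos θ = 1 − 2(0.20) = 0.600, hence θ₀ = arccos 0.600 = 53.1°.
Before full moon the principal value applies: θ = 53.1°.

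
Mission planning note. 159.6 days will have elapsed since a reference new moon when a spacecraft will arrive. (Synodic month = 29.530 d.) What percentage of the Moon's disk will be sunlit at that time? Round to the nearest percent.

91%

159.6/29.530 = 5.405 lunations, so 5 complete cycles and 11.95 d into the next.
Phase angle: θ = 360°·(11.95 d)/(29.530 d) = 145.7°.
With cos θ = (-0.826), the lit fraction is (1 − (-0.826))/2 ≈ 0.913, so 91%.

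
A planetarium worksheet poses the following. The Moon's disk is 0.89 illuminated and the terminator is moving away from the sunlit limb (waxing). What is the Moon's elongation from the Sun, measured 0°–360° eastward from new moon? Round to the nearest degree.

cos θ = 1 − 2f = -0.780, giving a principal value of 141.3°.
Before full moon the principal value applies: θ = 141.3°.

141°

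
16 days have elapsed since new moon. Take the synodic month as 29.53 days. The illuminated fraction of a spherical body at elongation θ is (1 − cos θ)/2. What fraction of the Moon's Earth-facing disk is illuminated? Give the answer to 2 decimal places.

0.98

Elongation θ = 360° × 16/29.53 ≈ 195.1°.
cos 195.1° = (-0.966), so f = (1 − (-0.966))/2 = 0.983.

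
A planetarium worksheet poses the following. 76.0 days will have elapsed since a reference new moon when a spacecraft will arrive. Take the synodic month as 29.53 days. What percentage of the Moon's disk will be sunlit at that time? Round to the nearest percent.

95%

76.0/29.53 = 2.574 lunations, so 2 complete cycles and 16.94 d into the next.
Elongation θ = 360° × 16.94/29.53 ≈ 206.5°.
Illuminated fraction = (1 − cos 206.5°)/2 = (1 − (-0.895))/2 ≈ 0.947, so 95%.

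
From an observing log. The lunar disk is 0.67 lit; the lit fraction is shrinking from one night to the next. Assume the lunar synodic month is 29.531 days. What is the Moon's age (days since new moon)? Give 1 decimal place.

20.5 days

cos θ = 1 − 2f = -0.340, giving a principal value of 109.9°.
Waning ⇒ past full, so θ = 360° − 109.9° = 250.1°.
At 360°/29.531 d per day, 250.1° corresponds to 20.52 days.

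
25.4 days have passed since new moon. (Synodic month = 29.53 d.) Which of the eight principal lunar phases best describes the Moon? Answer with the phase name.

waning crescent

At 25.4/29.53 of the cycle, θ ≈ 310° — the waning crescent range.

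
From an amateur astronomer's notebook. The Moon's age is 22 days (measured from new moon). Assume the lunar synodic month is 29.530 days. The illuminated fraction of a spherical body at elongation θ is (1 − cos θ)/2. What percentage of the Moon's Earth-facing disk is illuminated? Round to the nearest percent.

Elongation θ = 360° × 22/29.530 ≈ 268.2°.
cos 268.2° = (-0.031), so f = (1 − (-0.031))/2 = 0.516, so 52%.

52%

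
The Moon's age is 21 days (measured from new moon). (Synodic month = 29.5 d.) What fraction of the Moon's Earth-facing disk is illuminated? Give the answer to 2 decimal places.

Elongation θ = 360° × 21/29.5 ≈ 256.3°.
With cos θ = (-0.237), the lit fraction is (1 − (-0.237))/2 ≈ 0.619.

0.62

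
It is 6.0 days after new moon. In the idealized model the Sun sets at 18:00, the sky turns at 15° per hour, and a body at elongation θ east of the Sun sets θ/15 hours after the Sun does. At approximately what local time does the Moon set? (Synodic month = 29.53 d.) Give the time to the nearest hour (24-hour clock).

23:00

The Moon has covered 6.0/29.53 of its cycle, so θ ≈ 360° × 6.0/29.53 = 73.1°.
At 15° of sky rotation per hour, 73.1° corresponds to a 4.88 h lag.
18:00 + 4.88 h ≈ 22:53 → 23:00 to the nearest hour.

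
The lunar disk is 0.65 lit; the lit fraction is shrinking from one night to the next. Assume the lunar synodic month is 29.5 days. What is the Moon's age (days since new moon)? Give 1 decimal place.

20.7 days

cos θ = 1 − 2f = -0.300, giving a principal value of 107.5°.
Waning ⇒ past full, so θ = 360° − 107.5° = 252.5°.
At 360°/29.5 d per day, 252.5° corresponds to 20.69 days.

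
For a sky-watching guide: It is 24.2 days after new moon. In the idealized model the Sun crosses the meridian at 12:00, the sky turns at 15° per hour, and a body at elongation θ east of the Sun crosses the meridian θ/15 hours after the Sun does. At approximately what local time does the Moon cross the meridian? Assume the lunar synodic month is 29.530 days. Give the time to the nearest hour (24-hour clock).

08:00

The Moon has covered 24.2/29.530 of its cycle, so θ ≈ 360° × 24.2/29.530 = 295.0°.
At 15° of sky rotation per hour, 295.0° corresponds to a 19.67 h lag.
12:00 + 19.67 h ≈ 07:40 → 08:00 to the nearest hour.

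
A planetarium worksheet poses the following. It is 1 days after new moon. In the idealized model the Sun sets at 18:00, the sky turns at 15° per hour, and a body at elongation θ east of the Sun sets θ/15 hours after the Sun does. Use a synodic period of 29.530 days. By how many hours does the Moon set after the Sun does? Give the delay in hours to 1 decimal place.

Elongation θ = 360° × 1/29.530 ≈ 12.2°.
Delay after the Sun = 12.2° / (15°/h) ≈ 0.81 h.
So the Moon sets 0.81 h after the Sun.

0.8 h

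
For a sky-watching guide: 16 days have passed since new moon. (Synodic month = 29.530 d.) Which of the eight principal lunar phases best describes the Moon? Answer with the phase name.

θ ≈ 360° × 16/29.530 = 195°, which falls in the full moon sector.

full moon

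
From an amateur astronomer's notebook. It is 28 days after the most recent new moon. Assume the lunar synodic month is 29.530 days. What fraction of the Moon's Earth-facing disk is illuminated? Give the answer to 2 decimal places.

Elongation θ = 360° × 28/29.530 ≈ 341.3°.
With cos θ = 0.947, the lit fraction is (1 − 0.947)/2 ≈ 0.026.

0.03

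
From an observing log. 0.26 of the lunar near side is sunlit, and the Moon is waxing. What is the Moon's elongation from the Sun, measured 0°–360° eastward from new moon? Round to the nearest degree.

61°

From f = (1 − cos θ)/2: cos θ = 1 − 2×0.26 = 0.480; arccos → 61.3°.
Before full moon the principal value applies: θ = 61.3°.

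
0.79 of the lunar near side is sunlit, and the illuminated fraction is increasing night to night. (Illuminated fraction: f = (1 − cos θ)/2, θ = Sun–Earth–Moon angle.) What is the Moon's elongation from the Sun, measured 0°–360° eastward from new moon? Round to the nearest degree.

125°

Invert f = (1 − cos θ)/2 to get cos θ = 1 − 2(0.79) = -0.580, hence θ₀ = arccos -0.580 = 125.5°.
Waxing ⇒ before full, so θ = 125.5°.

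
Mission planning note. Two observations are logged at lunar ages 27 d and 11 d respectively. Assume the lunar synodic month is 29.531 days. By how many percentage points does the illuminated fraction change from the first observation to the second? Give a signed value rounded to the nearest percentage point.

+78 percentage points

First observation: θ = 360°·27/29.531 = 329.1°, so f = 0.071.
Second observation: θ = 134.1°, f = 0.848.
Δf = 0.848 − 0.071 = +0.777, i.e. +78 pp.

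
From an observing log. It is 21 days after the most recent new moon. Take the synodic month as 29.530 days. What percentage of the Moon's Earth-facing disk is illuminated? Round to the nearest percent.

The Moon has covered 21/29.530 of its cycle, so θ ≈ 360° × 21/29.530 = 256.0°.
With cos θ = (-0.242), the lit fraction is (1 − (-0.242))/2 ≈ 0.621, so 62%.

62%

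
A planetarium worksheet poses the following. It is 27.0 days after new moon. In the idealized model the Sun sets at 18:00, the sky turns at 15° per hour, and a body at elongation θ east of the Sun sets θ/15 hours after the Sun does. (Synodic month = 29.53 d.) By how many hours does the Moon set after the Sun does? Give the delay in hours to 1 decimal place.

Phase angle: θ = 360°·(27.0 d)/(29.53 d) = 329.2°.
At 15° of sky rotation per hour, 329.2° corresponds to a 21.94 h lag.
So the Moon sets 21.94 h after the Sun.

21.9 h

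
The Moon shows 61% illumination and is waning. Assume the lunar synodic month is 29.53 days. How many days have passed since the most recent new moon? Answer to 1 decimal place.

From f = (1 − cos θ)/2: cos θ = 1 − 2×0.61 = -0.220; arccos → 102.7°.
Since the Moon is past full (waning), take the reflex angle: θ = 360° − 102.7° = 257.3°.
At 360°/29.53 d per day, 257.3° corresponds to 21.11 days.

21.1 days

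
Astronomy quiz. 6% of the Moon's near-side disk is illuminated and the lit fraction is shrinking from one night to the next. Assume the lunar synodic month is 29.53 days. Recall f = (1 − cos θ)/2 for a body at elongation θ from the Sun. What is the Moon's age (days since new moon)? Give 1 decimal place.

27.2 days

Invert f = (1 − cos θ)/2 to get cos θ = 1 − 2(0.06) = 0.880, hence θ₀ = arccos 0.880 = 28.4°.
Waning ⇒ past full, so θ = 360° − 28.4° = 331.6°.
That fraction of the synodic month is 331.6/360 × 29.53 d ≈ 27.20 d.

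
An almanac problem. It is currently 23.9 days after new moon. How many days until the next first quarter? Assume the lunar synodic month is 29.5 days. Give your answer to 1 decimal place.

13.0 days

First quarter is 0.25 of the way through the cycle: age 0.25 × 29.5 = 7.375 d.
Already past this cycle's first quarter; the next is at 7.375 + 29.5 = 36.875 d, so 36.875 − 23.9 = 12.975 days.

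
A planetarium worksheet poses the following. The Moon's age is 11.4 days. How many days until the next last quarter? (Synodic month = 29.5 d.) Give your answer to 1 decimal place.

10.7 days

Last quarter occurs at elongation 270°, i.e. at age 29.5 × 270/360 = 22.125 d.
So 10.725 days remain (22.125 − 11.4).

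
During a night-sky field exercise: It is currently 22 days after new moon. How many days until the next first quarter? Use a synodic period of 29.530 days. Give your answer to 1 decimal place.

14.9 days

First quarter is 0.25 of the way through the cycle: age 0.25 × 29.530 = 7.383 d.
Already past this cycle's first quarter; the next is at 7.383 + 29.530 = 36.913 d, so 36.913 − 22 = 14.913 days.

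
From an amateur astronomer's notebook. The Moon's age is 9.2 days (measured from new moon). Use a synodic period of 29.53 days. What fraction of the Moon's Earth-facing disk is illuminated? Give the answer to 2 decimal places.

0.69

Phase angle: θ = 360°·(9.2 d)/(29.53 d) = 112.2°.
Illuminated fraction = (1 − cos 112.2°)/2 = (1 − (-0.377))/2 ≈ 0.689.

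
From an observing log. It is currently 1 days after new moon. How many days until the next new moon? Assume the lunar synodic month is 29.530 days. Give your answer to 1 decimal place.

The next new moon completes the synodic month: 29.530 − 1 = 28.530 days.

28.5 days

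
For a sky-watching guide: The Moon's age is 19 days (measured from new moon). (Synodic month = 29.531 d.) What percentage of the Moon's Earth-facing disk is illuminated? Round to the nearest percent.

81%

Phase angle: θ = 360°·(19 d)/(29.531 d) = 231.6°.
With cos θ = (-0.621), the lit fraction is (1 − (-0.621))/2 ≈ 0.810, so 81%.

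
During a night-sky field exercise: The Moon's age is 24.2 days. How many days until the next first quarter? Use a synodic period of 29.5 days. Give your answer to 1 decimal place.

12.7 days

First quarter occurs at elongation 90°, i.e. at age 29.5 × 90/360 = 7.375 d.
Already past this cycle's first quarter; the next is at 7.375 + 29.5 = 36.875 d, so 36.875 − 24.2 = 12.675 days.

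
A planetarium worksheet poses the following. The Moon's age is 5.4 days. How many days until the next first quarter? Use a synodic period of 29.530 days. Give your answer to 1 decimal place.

2.0 days

First quarter occurs at elongation 90°, i.e. at age 29.530 × 90/360 = 7.383 d.
So 1.983 days remain (7.383 − 5.4).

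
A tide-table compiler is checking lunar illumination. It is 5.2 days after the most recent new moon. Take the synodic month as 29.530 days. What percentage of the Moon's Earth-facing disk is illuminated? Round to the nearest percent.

28%

Phase angle: θ = 360°·(5.2 d)/(29.530 d) = 63.4°.
With cos θ = 0.448, the lit fraction is (1 − 0.448)/2 ≈ 0.276, so 28%.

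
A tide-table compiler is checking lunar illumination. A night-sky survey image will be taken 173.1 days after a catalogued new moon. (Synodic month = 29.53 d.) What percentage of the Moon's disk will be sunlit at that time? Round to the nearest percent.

173.1/29.53 = 5.862 lunations, so 5 complete cycles and 25.45 d into the next.
Phase angle: θ = 360°·(25.45 d)/(29.53 d) = 310.3°.
With cos θ = 0.646, the lit fraction is (1 − 0.646)/2 ≈ 0.177, so 18%.

18%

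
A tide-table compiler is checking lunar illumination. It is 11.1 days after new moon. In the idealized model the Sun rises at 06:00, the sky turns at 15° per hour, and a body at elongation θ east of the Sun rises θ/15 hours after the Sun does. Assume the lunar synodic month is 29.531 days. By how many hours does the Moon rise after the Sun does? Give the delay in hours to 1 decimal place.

The Moon has covered 11.1/29.531 of its cycle, so θ ≈ 360° × 11.1/29.531 = 135.3°.
Delay after the Sun = 135.3° / (15°/h) ≈ 9.02 h.
So the Moon rises 9.02 h after the Sun.

9.0 h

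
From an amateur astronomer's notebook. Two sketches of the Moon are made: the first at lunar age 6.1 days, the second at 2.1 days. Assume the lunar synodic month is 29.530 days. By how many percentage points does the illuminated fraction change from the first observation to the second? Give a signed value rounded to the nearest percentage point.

θ₁ = 360° × 6.1/29.530 = 74.4°, f₁ = (1 − cos θ₁)/2 = 0.365.
θ₂ = 360° × 2.1/29.530 = 25.6°, f₂ = (1 − cos θ₂)/2 = 0.049.
Change = f₂ − f₁ = -0.316 → -32 percentage points.

-32 percentage points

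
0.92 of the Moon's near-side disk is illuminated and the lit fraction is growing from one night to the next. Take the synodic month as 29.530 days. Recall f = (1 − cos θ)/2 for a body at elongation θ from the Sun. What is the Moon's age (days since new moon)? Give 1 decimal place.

cos θ = 1 − 2f = -0.840, giving a principal value of 147.1°.
Before full moon the principal value applies: θ = 147.1°.
At 360°/29.530 d per day, 147.1° corresponds to 12.07 days.

12.1 days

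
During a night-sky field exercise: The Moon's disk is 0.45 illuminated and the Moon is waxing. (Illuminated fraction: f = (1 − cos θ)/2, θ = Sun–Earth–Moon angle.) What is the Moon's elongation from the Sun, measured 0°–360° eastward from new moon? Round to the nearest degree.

From f = (1 − cos θ)/2: cos θ = 1 − 2×0.45 = 0.100; arccos → 84.3°.
Before full moon the principal value applies: θ = 84.3°.

84°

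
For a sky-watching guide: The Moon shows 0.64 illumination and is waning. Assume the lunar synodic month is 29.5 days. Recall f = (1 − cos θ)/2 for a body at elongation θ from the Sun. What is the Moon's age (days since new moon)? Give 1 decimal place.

20.8 days

cos θ = 1 − 2f = -0.280, giving a principal value of 106.3°.
Since the Moon is past full (waning), take the reflex angle: θ = 360° − 106.3° = 253.7°.
At 360°/29.5 d per day, 253.7° corresponds to 20.79 days.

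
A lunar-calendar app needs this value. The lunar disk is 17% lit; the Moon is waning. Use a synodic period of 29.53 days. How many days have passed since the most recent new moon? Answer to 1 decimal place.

25.5 days

cos θ = 1 − 2f = 0.660, giving a principal value of 48.7°.
Since the Moon is past full (waning), take the reflex angle: θ = 360° − 48.7° = 311.3°.
Age = 29.53 × 311.3°/360° ≈ 25.54 days.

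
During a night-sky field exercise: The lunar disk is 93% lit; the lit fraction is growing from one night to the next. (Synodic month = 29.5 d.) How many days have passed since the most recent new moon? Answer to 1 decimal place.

12.2 days

cos θ = 1 − 2f = -0.860, giving a principal value of 149.3°.
Waxing ⇒ before full, so θ = 149.3°.
Age = 29.5 × 149.3°/360° ≈ 12.24 days.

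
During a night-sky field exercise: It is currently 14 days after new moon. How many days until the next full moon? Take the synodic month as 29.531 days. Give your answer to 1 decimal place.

0.8 days

Full moon occurs at elongation 180°, i.e. at age 29.531 × 180/360 = 14.765 d.
So 0.765 days remain (14.765 − 14).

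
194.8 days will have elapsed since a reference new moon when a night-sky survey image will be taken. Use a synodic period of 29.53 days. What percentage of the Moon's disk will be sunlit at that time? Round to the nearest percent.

194.8/29.53 = 6.597 lunations, so 6 complete cycles and 17.62 d into the next.
Phase angle: θ = 360°·(17.62 d)/(29.53 d) = 214.8°.
With cos θ = (-0.821), the lit fraction is (1 − (-0.821))/2 ≈ 0.911, so 91%.

91%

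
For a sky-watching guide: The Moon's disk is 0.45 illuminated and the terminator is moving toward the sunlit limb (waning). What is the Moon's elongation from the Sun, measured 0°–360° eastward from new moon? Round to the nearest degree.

Invert f = (1 − cos θ)/2 to get cos θ = 1 − 2(0.45) = 0.100, hence θ₀ = arccos 0.100 = 84.3°.
Waning ⇒ past full, so θ = 360° − 84.3° = 275.7°.

276°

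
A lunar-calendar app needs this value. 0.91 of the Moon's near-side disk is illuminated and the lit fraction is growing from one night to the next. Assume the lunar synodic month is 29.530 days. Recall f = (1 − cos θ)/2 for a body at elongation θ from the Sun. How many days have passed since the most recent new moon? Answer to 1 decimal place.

Invert f = (1 − cos θ)/2 to get cos θ = 1 − 2(0.91) = -0.820, hence θ₀ = arccos -0.820 = 145.1°.
Waxing ⇒ before full, so θ = 145.1°.
At 360°/29.530 d per day, 145.1° corresponds to 11.90 days.

11.9 days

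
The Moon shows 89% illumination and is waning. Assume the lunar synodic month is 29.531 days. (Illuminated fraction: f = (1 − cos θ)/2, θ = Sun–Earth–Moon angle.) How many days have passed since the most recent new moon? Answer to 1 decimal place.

17.9 days

Invert f = (1 − cos θ)/2 to get cos θ = 1 − 2(0.89) = -0.780, hence θ₀ = arccos -0.780 = 141.3°.
A waning Moon lies in 180°–360°, so θ = 360° − 141.3° = 218.7°.
At 360°/29.531 d per day, 218.7° corresponds to 17.94 days.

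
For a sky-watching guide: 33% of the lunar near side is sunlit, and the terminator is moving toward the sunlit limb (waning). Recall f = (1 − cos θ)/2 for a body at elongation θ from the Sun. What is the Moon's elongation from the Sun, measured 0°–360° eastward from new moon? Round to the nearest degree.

290°

From f = (1 − cos θ)/2: cos θ = 1 − 2×0.33 = 0.340; arccos → 70.1°.
A waning Moon lies in 180°–360°, so θ = 360° − 70.1° = 289.9°.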